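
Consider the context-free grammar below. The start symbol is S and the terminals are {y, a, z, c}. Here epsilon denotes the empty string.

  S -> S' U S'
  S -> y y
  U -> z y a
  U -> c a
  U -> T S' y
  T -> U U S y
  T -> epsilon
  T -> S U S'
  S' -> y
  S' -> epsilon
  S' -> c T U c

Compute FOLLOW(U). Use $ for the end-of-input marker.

{$, c, y, z}

FIRST(S'): from S'->y we get {y}; from S'->epsilon we get {epsilon}; from S'->c T U c we get {c}. So FIRST(S') = {epsilon, c, y}.
FIRST(S): from S->S' U S' we get {c, y, z}; from S->y y we get {y}. So FIRST(S) = {c, y, z}.
FIRST(U): from U->z y a we get {z}; from U->c a we get {c}; from U->T S' y we get {c, y, z}. So FIRST(U) = {c, y, z}.
FIRST(T): from T->U U S y we get {c, y, z}; from T->epsilon we get {epsilon}; from T->S U S' we get {c, y, z}. So FIRST(T) = {epsilon, c, y, z}.
FOLLOW(S) includes $ since S is the start symbol.
FOLLOW(S): in T->U U S y, S is followed by y with FIRST {y}; in T->S U S', S is followed by U S' with FIRST {c, y, z}. Thus FOLLOW(S) = {$, c, y, z}.
FOLLOW(T): in U->T S' y, T is followed by S' y with FIRST {c, y}; in S'->c T U c, T is followed by U c with FIRST {c, y, z}. Thus FOLLOW(T) = {c, y, z}.
FOLLOW(U): in S->S' U S', U is followed by S' with FIRST {epsilon, c, y}; in S->S' U S', the suffix after U is nullable, so FOLLOW(U) ⊇ FOLLOW(S) = {$, c, y, z}; in T->U U S y (occurrence 1), U is followed by U S y with FIRST {c, y, z}; in T->U U S y (occurrence 2), U is followed by S y with FIRST {c, y, z}; in T->S U S', U is followed by S' with FIRST {epsilon, c, y}; in T->S U S', the suffix after U is nullable, so FOLLOW(U) ⊇ FOLLOW(T) = {c, y, z}; in S'->c T U c, U is followed by c with FIRST {c}. Thus FOLLOW(U) = {$, c, y, z}.
FOLLOW(S'): in S->S' U S' (occurrence 1), S' is followed by U S' with FIRST {c, y, z}; in S->S' U S' (occurrence 2), the suffix after S' is empty, so FOLLOW(S') ⊇ FOLLOW(S) = {$, c, y, z}; in U->T S' y, S' is followed by y with FIRST {y}; in T->S U S', the suffix after S' is empty, so FOLLOW(S') ⊇ FOLLOW(T) = {c, y, z}. Thus FOLLOW(S') = {$, c, y, z}.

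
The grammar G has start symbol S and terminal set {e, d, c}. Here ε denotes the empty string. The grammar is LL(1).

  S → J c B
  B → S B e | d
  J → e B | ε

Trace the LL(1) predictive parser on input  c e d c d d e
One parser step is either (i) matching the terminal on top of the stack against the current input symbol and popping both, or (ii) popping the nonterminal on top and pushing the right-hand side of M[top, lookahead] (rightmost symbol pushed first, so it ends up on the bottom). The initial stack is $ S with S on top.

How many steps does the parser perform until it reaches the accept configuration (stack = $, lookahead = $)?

step 1: stack=$ S  input=c e d c d d e $  — expand S → J c B
step 2: stack=$ B c J  input=c e d c d d e $  — expand J → ε
step 3: stack=$ B c  input=c e d c d d e $  — match c
step 4: stack=$ B  input=e d c d d e $  — expand B → S B e
step 5: stack=$ e B S  input=e d c d d e $  — expand S → J c B
step 6: stack=$ e B B c J  input=e d c d d e $  — expand J → e B
step 7: stack=$ e B B c B e  input=e d c d d e $  — match e
step 8: stack=$ e B B c B  input=d c d d e $  — expand B → d
step 9: stack=$ e B B c d  input=d c d d e $  — match d
step 10: stack=$ e B B c  input=c d d e $  — match c
step 11: stack=$ e B B  input=d d e $  — expand B → d
step 12: stack=$ e B d  input=d d e $  — match d
step 13: stack=$ e B  input=d e $  — expand B → d
step 14: stack=$ e d  input=d e $  — match d
step 15: stack=$ e  input=e $  — match e
Accept reached after 15 steps.

15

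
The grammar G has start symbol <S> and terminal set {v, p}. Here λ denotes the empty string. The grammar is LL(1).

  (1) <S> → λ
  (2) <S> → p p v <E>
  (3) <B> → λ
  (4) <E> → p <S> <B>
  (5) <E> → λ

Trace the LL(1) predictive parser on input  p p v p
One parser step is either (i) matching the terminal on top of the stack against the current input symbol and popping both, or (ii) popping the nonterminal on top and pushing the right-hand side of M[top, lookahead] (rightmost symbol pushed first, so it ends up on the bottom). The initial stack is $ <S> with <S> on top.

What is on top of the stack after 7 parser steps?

step 1: stack=$ <S>  input=p p v p $  — expand <S> → p p v <E>
step 2: stack=$ <E> v p p  input=p p v p $  — match p
step 3: stack=$ <E> v p  input=p v p $  — match p
step 4: stack=$ <E> v  input=v p $  — match v
step 5: stack=$ <E>  input=p $  — expand <E> → p <S> <B>
step 6: stack=$ <B> <S> p  input=p $  — match p
step 7: stack=$ <B> <S>  input=$  — expand <S> → λ
Stack after step 7: $ <B> (top = <B>).

<B>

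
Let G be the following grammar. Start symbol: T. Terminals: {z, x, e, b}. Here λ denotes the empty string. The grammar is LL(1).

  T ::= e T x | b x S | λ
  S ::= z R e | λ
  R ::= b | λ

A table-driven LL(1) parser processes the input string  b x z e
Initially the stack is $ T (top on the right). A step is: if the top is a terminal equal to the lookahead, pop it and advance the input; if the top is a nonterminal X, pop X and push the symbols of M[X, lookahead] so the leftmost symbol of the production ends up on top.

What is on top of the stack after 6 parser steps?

step 1: stack=$ T  input=b x z e $  — expand T ::= b x S
step 2: stack=$ S x b  input=b x z e $  — match b
step 3: stack=$ S x  input=x z e $  — match x
step 4: stack=$ S  input=z e $  — expand S ::= z R e
step 5: stack=$ e R z  input=z e $  — match z
step 6: stack=$ e R  input=e $  — expand R ::= λ
Stack after step 6: $ e (top = e).

e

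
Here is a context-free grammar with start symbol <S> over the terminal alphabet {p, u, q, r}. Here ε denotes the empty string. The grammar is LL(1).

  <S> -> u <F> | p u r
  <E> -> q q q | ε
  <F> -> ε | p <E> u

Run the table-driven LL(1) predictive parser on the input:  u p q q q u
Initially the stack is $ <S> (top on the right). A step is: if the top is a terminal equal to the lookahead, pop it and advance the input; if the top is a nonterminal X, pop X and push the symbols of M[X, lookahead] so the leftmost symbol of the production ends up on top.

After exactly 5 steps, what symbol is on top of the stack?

q

     Stack      Input          Action
  1  $ <S>      u p q q q u $  expand <S> -> u <F>
  2  $ <F> u    u p q q q u $  match u
  3  $ <F>      p q q q u $    expand <F> -> p <E> u
  4  $ u <E> p  p q q q u $    match p
  5  $ u <E>    q q q u $      expand <E> -> q q q
Stack after step 5: $ u q q q (top = q).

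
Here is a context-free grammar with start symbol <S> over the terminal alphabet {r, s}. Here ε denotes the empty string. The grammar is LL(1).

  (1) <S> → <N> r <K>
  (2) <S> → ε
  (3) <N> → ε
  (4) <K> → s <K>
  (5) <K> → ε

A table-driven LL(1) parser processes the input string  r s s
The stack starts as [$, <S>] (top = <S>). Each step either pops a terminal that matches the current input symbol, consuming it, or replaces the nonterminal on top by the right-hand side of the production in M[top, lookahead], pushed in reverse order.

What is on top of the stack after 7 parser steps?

step 1: stack=$ <S>  input=r s s $  — expand <S> → <N> r <K>
step 2: stack=$ <K> r <N>  input=r s s $  — expand <N> → ε
step 3: stack=$ <K> r  input=r s s $  — match r
step 4: stack=$ <K>  input=s s $  — expand <K> → s <K>
step 5: stack=$ <K> s  input=s s $  — match s
step 6: stack=$ <K>  input=s $  — expand <K> → s <K>
step 7: stack=$ <K> s  input=s $  — match s
Stack after step 7: $ <K> (top = <K>).

<K>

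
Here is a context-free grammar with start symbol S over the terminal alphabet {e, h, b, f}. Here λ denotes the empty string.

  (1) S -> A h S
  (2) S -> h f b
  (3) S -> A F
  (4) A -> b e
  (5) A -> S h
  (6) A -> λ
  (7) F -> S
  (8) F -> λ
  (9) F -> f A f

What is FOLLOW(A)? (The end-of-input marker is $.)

{$, b, f, h}

FIRST(S): from S->A h S we get {b, f, h}; from S->h f b we get {h}; from S->A F we get {λ, b, f, h}. So FIRST(S) = {λ, b, f, h}.
FIRST(A): from A->b e we get {b}; from A->S h we get {b, f, h}; from A->λ we get {λ}. So FIRST(A) = {λ, b, f, h}.
FIRST(F): from F->S we get {λ, b, f, h}; from F->λ we get {λ}; from F->f A f we get {f}. So FIRST(F) = {λ, b, f, h}.
FOLLOW(S) includes $ since S is the start symbol.
FOLLOW(S): in S->A h S, the suffix after S is empty (adds nothing new); in A->S h, S is followed by h with FIRST {h}; in F->S, the suffix after S is empty, so FOLLOW(S) ⊇ FOLLOW(F) = {$, h}. Thus FOLLOW(S) = {$, h}.
FOLLOW(A): in S->A h S, A is followed by h S with FIRST {h}; in S->A F, A is followed by F with FIRST {λ, b, f, h}; in S->A F, the suffix after A is nullable, so FOLLOW(A) ⊇ FOLLOW(S) = {$, h}; in F->f A f, A is followed by f with FIRST {f}. Thus FOLLOW(A) = {$, b, f, h}.
FOLLOW(F): in S->A F, the suffix after F is empty, so FOLLOW(F) ⊇ FOLLOW(S) = {$, h}. Thus FOLLOW(F) = {$, h}.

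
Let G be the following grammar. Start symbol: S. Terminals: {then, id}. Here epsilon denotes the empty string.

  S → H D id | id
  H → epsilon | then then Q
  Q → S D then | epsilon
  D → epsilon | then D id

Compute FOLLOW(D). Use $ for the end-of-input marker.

{id, then}

FIRST(H): from H→epsilon we get {epsilon}; from H→then then Q we get {then}. So FIRST(H) = {epsilon, then}.
FIRST(D): from D→epsilon we get {epsilon}; from D→then D id we get {then}. So FIRST(D) = {epsilon, then}.
FIRST(S): from S→H D id we get {id, then}; from S→id we get {id}. So FIRST(S) = {id, then}.
FIRST(Q): from Q→S D then we get {id, then}; from Q→epsilon we get {epsilon}. So FIRST(Q) = {epsilon, id, then}.
FOLLOW(S) includes $ since S is the start symbol.
FOLLOW(S): in Q→S D then, S is followed by D then with FIRST {then}. Thus FOLLOW(S) = {$, then}.
FOLLOW(H): in S→H D id, H is followed by D id with FIRST {id, then}. Thus FOLLOW(H) = {id, then}.
FOLLOW(Q): in H→then then Q, the suffix after Q is empty, so FOLLOW(Q) ⊇ FOLLOW(H) = {id, then}. Thus FOLLOW(Q) = {id, then}.
FOLLOW(D): in S→H D id, D is followed by id with FIRST {id}; in Q→S D then, D is followed by then with FIRST {then}; in D→then D id, D is followed by id with FIRST {id}. Thus FOLLOW(D) = {id, then}.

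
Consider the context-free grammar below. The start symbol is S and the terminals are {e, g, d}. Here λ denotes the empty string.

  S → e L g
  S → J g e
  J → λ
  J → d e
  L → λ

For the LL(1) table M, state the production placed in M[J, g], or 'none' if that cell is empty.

FIRST(J) = {λ, d}
FIRST(L) = {λ}
FIRST(S) = {d, e, g}  (via J g e)
FOLLOW(S) includes $ since S is the start symbol.
FOLLOW(J): in S→J g e, J is followed by g e with FIRST {g}. Thus FOLLOW(J) = {g}.
For J → λ: FIRST(λ) = {λ}, so it goes in M[J, t] for t ∈ {}; since λ ∈ FIRST, also for every t ∈ FOLLOW(J) = {g}.
For J → d e: FIRST(d e) = {d}, so it goes in M[J, t] for t ∈ {d}.

J → λ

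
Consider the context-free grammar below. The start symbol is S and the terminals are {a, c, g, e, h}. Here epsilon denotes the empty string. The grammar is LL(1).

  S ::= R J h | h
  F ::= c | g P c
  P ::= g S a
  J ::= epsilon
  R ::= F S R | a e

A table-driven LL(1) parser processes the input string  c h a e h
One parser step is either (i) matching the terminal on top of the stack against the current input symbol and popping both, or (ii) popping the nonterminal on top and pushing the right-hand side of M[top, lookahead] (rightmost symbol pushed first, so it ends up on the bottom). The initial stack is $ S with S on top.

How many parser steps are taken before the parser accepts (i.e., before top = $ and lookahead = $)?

      Stack        Input        Action
   1  $ S          c h a e h $  expand S ::= R J h
   2  $ h J R      c h a e h $  expand R ::= F S R
   3  $ h J R S F  c h a e h $  expand F ::= c
   4  $ h J R S c  c h a e h $  match c
   5  $ h J R S    h a e h $    expand S ::= h
   6  $ h J R h    h a e h $    match h
   7  $ h J R      a e h $      expand R ::= a e
   8  $ h J e a    a e h $      match a
   9  $ h J e      e h $        match e
  10  $ h J        h $          expand J ::= epsilon
  11  $ h          h $          match h
Accept reached after 11 steps.

11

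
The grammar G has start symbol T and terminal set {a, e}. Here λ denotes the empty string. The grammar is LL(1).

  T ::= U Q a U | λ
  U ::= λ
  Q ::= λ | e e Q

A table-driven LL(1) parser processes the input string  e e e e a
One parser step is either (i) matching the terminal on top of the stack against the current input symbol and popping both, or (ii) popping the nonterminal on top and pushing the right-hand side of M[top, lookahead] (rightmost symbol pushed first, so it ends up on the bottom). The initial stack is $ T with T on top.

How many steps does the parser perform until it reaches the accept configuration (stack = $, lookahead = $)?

step 1: stack=$ T  input=e e e e a $  — expand T ::= U Q a U
step 2: stack=$ U a Q U  input=e e e e a $  — expand U ::= λ
step 3: stack=$ U a Q  input=e e e e a $  — expand Q ::= e e Q
step 4: stack=$ U a Q e e  input=e e e e a $  — match e
step 5: stack=$ U a Q e  input=e e e a $  — match e
step 6: stack=$ U a Q  input=e e a $  — expand Q ::= e e Q
step 7: stack=$ U a Q e e  input=e e a $  — match e
step 8: stack=$ U a Q e  input=e a $  — match e
step 9: stack=$ U a Q  input=a $  — expand Q ::= λ
step 10: stack=$ U a  input=a $  — match a
step 11: stack=$ U  input=$  — expand U ::= λ
Accept reached after 11 steps.

11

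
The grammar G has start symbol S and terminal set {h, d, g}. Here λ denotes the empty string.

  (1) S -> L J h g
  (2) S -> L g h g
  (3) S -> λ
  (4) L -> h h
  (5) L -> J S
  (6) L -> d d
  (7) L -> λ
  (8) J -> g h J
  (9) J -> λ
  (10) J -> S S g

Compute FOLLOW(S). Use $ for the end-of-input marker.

{$, d, g, h}

FIRST(S): from S->L J h g we get {d, g, h}; from S->L g h g we get {d, g, h}; from S->λ we get {λ}. So FIRST(S) = {λ, d, g, h}.
FIRST(J): from J->g h J we get {g}; from J->λ we get {λ}; from J->S S g we get {d, g, h}. So FIRST(J) = {λ, d, g, h}.
FIRST(L): from L->h h we get {h}; from L->J S we get {λ, d, g, h}; from L->d d we get {d}; from L->λ we get {λ}. So FIRST(L) = {λ, d, g, h}.
FOLLOW(S) includes $ since S is the start symbol.
FOLLOW(L): in S->L J h g, L is followed by J h g with FIRST {d, g, h}; in S->L g h g, L is followed by g h g with FIRST {g}. Thus FOLLOW(L) = {d, g, h}.
FOLLOW(S): in L->J S, the suffix after S is empty, so FOLLOW(S) ⊇ FOLLOW(L) = {d, g, h}; in J->S S g (occurrence 1), S is followed by S g with FIRST {d, g, h}; in J->S S g (occurrence 2), S is followed by g with FIRST {g}. Thus FOLLOW(S) = {$, d, g, h}.
FOLLOW(J): in S->L J h g, J is followed by h g with FIRST {h}; in L->J S, J is followed by S with FIRST {λ, d, g, h}; in L->J S, the suffix after J is nullable, so FOLLOW(J) ⊇ FOLLOW(L) = {d, g, h}; in J->g h J, the suffix after J is empty (adds nothing new). Thus FOLLOW(J) = {d, g, h}.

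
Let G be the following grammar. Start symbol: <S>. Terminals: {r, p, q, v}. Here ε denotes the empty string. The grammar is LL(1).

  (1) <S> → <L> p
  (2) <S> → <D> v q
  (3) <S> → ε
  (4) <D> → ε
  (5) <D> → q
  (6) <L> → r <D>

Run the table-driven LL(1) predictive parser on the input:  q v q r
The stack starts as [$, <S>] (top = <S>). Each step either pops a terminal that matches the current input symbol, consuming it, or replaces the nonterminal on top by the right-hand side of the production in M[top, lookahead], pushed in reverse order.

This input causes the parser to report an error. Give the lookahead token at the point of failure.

r

step 1: stack=$ <S>  input=q v q r $  — expand <S> → <D> v q
step 2: stack=$ q v <D>  input=q v q r $  — expand <D> → q
step 3: stack=$ q v q  input=q v q r $  — match q
step 4: stack=$ q v  input=v q r $  — match v
step 5: stack=$ q  input=q r $  — match q
step 6: stack=$  input=r $  — error: stack empty but input remains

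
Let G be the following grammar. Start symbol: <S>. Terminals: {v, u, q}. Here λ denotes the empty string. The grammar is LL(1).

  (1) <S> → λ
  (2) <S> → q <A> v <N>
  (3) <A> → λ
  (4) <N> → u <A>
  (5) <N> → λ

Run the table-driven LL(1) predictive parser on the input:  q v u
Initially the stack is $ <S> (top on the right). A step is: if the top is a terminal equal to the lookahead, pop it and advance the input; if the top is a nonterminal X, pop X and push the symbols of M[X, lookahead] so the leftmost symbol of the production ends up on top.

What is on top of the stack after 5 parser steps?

step 1: stack=$ <S>  input=q v u $  — expand <S> → q <A> v <N>
step 2: stack=$ <N> v <A> q  input=q v u $  — match q
step 3: stack=$ <N> v <A>  input=v u $  — expand <A> → λ
step 4: stack=$ <N> v  input=v u $  — match v
step 5: stack=$ <N>  input=u $  — expand <N> → u <A>
Stack after step 5: $ <A> u (top = u).

u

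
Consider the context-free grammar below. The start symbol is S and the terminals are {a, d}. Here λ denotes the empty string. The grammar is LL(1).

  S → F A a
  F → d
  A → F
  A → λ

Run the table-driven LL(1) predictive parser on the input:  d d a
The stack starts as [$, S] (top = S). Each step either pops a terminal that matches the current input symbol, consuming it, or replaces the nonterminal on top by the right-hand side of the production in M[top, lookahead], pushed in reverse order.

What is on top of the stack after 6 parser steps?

a

step 1: stack=$ S  input=d d a $  — expand S → F A a
step 2: stack=$ a A F  input=d d a $  — expand F → d
step 3: stack=$ a A d  input=d d a $  — match d
step 4: stack=$ a A  input=d a $  — expand A → F
step 5: stack=$ a F  input=d a $  — expand F → d
step 6: stack=$ a d  input=d a $  — match d
Stack after step 6: $ a (top = a).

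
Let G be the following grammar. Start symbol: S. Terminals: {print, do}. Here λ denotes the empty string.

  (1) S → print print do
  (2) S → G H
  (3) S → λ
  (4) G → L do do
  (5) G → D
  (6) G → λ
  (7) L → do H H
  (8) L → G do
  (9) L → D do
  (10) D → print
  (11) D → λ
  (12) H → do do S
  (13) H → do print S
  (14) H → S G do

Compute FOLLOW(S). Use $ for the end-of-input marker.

{$, do, print}

FIRST(D) = {λ, print}
FIRST(S) = {λ, do, print}  (via G H)
FIRST(G) = {λ, do, print}  (via L do do, D)
FIRST(L) = {do, print}  (via G do, D do)
FIRST(H) = {do, print}  (via S G do)
FOLLOW(S) includes $ since S is the start symbol.
FOLLOW(G): in S→G H, G is followed by H with FIRST {do, print}; in L→G do, G is followed by do with FIRST {do}; in H→S G do, G is followed by do with FIRST {do}. Thus FOLLOW(G) = {do, print}.
FOLLOW(L): in G→L do do, L is followed by do do with FIRST {do}. Thus FOLLOW(L) = {do}.
FOLLOW(D): in G→D, the suffix after D is empty, so FOLLOW(D) ⊇ FOLLOW(G) = {do, print}; in L→D do, D is followed by do with FIRST {do}. Thus FOLLOW(D) = {do, print}.
FOLLOW(S): in H→do do S, the suffix after S is empty, so FOLLOW(S) ⊇ FOLLOW(H) = {$, do, print}; in H→do print S, the suffix after S is empty, so FOLLOW(S) ⊇ FOLLOW(H) = {$, do, print}; in H→S G do, S is followed by G do with FIRST {do, print}. Thus FOLLOW(S) = {$, do, print}.
FOLLOW(H): in S→G H, the suffix after H is empty, so FOLLOW(H) ⊇ FOLLOW(S) = {$, do, print}; in L→do H H (occurrence 1), H is followed by H with FIRST {do, print}; in L→do H H (occurrence 2), the suffix after H is empty, so FOLLOW(H) ⊇ FOLLOW(L) = {do}. Thus FOLLOW(H) = {$, do, print}.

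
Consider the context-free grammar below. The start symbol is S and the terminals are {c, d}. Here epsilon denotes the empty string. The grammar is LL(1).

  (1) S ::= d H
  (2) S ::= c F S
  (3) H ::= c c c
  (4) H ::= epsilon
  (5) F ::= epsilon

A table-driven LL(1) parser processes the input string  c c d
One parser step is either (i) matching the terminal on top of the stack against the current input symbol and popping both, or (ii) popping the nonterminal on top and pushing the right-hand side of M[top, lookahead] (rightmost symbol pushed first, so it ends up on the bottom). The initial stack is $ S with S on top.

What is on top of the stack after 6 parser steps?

step 1: stack=$ S  input=c c d $  — expand S ::= c F S
step 2: stack=$ S F c  input=c c d $  — match c
step 3: stack=$ S F  input=c d $  — expand F ::= epsilon
step 4: stack=$ S  input=c d $  — expand S ::= c F S
step 5: stack=$ S F c  input=c d $  — match c
step 6: stack=$ S F  input=d $  — expand F ::= epsilon
Stack after step 6: $ S (top = S).

S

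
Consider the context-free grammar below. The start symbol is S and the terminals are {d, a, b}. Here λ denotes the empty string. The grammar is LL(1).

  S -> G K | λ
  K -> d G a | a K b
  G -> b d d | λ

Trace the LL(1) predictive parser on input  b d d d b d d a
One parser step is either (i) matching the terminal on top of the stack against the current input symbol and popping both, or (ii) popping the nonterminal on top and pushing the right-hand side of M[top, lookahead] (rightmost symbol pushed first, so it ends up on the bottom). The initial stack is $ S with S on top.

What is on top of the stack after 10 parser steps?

d

      Stack      Input              Action
   1  $ S        b d d d b d d a $  expand S -> G K
   2  $ K G      b d d d b d d a $  expand G -> b d d
   3  $ K d d b  b d d d b d d a $  match b
   4  $ K d d    d d d b d d a $    match d
   5  $ K d      d d b d d a $      match d
   6  $ K        d b d d a $        expand K -> d G a
   7  $ a G d    d b d d a $        match d
   8  $ a G      b d d a $          expand G -> b d d
   9  $ a d d b  b d d a $          match b
  10  $ a d d    d d a $            match d
Stack after step 10: $ a d (top = d).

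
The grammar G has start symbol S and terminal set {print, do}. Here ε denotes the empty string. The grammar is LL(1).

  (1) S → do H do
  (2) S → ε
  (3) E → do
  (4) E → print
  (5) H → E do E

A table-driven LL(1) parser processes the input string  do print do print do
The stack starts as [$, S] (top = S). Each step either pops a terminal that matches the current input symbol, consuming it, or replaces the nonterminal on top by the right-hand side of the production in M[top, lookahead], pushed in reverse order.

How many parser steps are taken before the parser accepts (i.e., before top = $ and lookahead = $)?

     Stack            Input                   Action
  1  $ S              do print do print do $  expand S → do H do
  2  $ do H do        do print do print do $  match do
  3  $ do H           print do print do $     expand H → E do E
  4  $ do E do E      print do print do $     expand E → print
  5  $ do E do print  print do print do $     match print
  6  $ do E do        do print do $           match do
  7  $ do E           print do $              expand E → print
  8  $ do print       print do $              match print
  9  $ do             do $                    match do
Accept reached after 9 steps.

9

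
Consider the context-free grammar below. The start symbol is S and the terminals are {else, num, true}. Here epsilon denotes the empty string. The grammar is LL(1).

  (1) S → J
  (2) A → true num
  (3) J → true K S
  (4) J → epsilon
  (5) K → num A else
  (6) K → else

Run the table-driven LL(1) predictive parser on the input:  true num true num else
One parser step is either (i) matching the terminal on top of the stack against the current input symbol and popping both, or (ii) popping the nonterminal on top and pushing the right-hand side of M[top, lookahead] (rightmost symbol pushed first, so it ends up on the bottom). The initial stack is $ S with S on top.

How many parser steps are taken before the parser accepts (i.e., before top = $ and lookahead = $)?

step 1: stack=$ S  input=true num true num else $  — expand S → J
step 2: stack=$ J  input=true num true num else $  — expand J → true K S
step 3: stack=$ S K true  input=true num true num else $  — match true
step 4: stack=$ S K  input=num true num else $  — expand K → num A else
step 5: stack=$ S else A num  input=num true num else $  — match num
step 6: stack=$ S else A  input=true num else $  — expand A → true num
step 7: stack=$ S else num true  input=true num else $  — match true
step 8: stack=$ S else num  input=num else $  — match num
step 9: stack=$ S else  input=else $  — match else
step 10: stack=$ S  input=$  — expand S → J
step 11: stack=$ J  input=$  — expand J → epsilon
Accept reached after 11 steps.

11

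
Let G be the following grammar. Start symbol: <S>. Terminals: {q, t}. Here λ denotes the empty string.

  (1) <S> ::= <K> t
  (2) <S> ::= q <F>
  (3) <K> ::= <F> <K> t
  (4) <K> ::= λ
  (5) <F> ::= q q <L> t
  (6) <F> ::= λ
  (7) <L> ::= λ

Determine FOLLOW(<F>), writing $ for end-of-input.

FIRST(<F>) = {λ, q}
FIRST(<L>) = {λ}
FIRST(<K>) = {λ, q, t}  (via <F> <K> t)
FIRST(<S>) = {q, t}  (via <K> t)
FOLLOW(<S>) includes $ since <S> is the start symbol.
FOLLOW(<S>): <S> appears on no right-hand side. Thus FOLLOW(<S>) = {$}.
FOLLOW(<K>): in <S>::=<K> t, <K> is followed by t with FIRST {t}; in <K>::=<F> <K> t, <K> is followed by t with FIRST {t}. Thus FOLLOW(<K>) = {t}.
FOLLOW(<F>): in <S>::=q <F>, the suffix after <F> is empty, so FOLLOW(<F>) ⊇ FOLLOW(<S>) = {$}; in <K>::=<F> <K> t, <F> is followed by <K> t with FIRST {q, t}. Thus FOLLOW(<F>) = {$, q, t}.
FOLLOW(<L>): in <F>::=q q <L> t, <L> is followed by t with FIRST {t}. Thus FOLLOW(<L>) = {t}.

{$, q, t}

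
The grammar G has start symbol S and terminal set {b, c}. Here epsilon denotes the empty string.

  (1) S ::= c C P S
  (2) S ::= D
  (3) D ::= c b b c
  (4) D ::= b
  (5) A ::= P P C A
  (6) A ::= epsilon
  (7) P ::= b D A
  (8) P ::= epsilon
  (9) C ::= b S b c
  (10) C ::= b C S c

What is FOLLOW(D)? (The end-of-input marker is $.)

FIRST(D) = {b, c}
FIRST(P) = {epsilon, b}
FIRST(C) = {b}
FIRST(S) = {b, c}  (via D)
FIRST(A) = {epsilon, b}  (via P P C A)
FOLLOW(S) includes $ since S is the start symbol.
FOLLOW(S): in S::=c C P S, the suffix after S is empty (adds nothing new); in C::=b S b c, S is followed by b c with FIRST {b}; in C::=b C S c, S is followed by c with FIRST {c}. Thus FOLLOW(S) = {$, b, c}.
FOLLOW(P): in S::=c C P S, P is followed by S with FIRST {b, c}; in A::=P P C A (occurrence 1), P is followed by P C A with FIRST {b}; in A::=P P C A (occurrence 2), P is followed by C A with FIRST {b}. Thus FOLLOW(P) = {b, c}.
FOLLOW(D): in S::=D, the suffix after D is empty, so FOLLOW(D) ⊇ FOLLOW(S) = {$, b, c}; in P::=b D A, D is followed by A with FIRST {epsilon, b}; in P::=b D A, the suffix after D is nullable, so FOLLOW(D) ⊇ FOLLOW(P) = {b, c}. Thus FOLLOW(D) = {$, b, c}.
FOLLOW(A): in A::=P P C A, the suffix after A is empty (adds nothing new); in P::=b D A, the suffix after A is empty, so FOLLOW(A) ⊇ FOLLOW(P) = {b, c}. Thus FOLLOW(A) = {b, c}.
FOLLOW(C): in S::=c C P S, C is followed by P S with FIRST {b, c}; in A::=P P C A, C is followed by A with FIRST {epsilon, b}; in A::=P P C A, the suffix after C is nullable, so FOLLOW(C) ⊇ FOLLOW(A) = {b, c}; in C::=b C S c, C is followed by S c with FIRST {b, c}. Thus FOLLOW(C) = {b, c}.

{$, b, c}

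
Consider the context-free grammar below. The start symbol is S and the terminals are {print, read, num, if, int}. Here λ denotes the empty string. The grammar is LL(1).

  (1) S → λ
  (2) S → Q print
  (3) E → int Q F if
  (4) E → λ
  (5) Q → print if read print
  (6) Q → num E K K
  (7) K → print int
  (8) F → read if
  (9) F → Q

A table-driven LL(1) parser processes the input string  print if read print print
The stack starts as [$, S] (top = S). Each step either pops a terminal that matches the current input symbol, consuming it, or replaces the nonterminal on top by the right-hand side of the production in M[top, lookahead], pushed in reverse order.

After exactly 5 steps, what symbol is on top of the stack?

print

step 1: stack=$ S  input=print if read print print $  — expand S → Q print
step 2: stack=$ print Q  input=print if read print print $  — expand Q → print if read print
step 3: stack=$ print print read if print  input=print if read print print $  — match print
step 4: stack=$ print print read if  input=if read print print $  — match if
step 5: stack=$ print print read  input=read print print $  — match read
Stack after step 5: $ print print (top = print).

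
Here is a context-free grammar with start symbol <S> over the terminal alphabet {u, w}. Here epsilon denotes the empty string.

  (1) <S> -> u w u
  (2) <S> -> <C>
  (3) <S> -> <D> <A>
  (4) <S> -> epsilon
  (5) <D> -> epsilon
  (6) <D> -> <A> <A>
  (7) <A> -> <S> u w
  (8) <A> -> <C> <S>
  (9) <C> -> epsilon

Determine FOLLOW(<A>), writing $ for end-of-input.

{$, u}

FIRST(<C>): from <C>->epsilon we get {epsilon}. So FIRST(<C>) = {epsilon}.
FIRST(<S>): from <S>->u w u we get {u}; from <S>-><C> we get {epsilon}; from <S>-><D> <A> we get {epsilon, u}; from <S>->epsilon we get {epsilon}. So FIRST(<S>) = {epsilon, u}.
FIRST(<A>): from <A>-><S> u w we get {u}; from <A>-><C> <S> we get {epsilon, u}. So FIRST(<A>) = {epsilon, u}.
FIRST(<D>): from <D>->epsilon we get {epsilon}; from <D>-><A> <A> we get {epsilon, u}. So FIRST(<D>) = {epsilon, u}.
FOLLOW(<S>) includes $ since <S> is the start symbol.
FOLLOW(<S>): in <A>-><S> u w, <S> is followed by u w with FIRST {u}; in <A>-><C> <S>, the suffix after <S> is empty, so FOLLOW(<S>) ⊇ FOLLOW(<A>) = {$, u}. Thus FOLLOW(<S>) = {$, u}.
FOLLOW(<D>): in <S>-><D> <A>, <D> is followed by <A> with FIRST {epsilon, u}; in <S>-><D> <A>, the suffix after <D> is nullable, so FOLLOW(<D>) ⊇ FOLLOW(<S>) = {$, u}. Thus FOLLOW(<D>) = {$, u}.
FOLLOW(<A>): in <S>-><D> <A>, the suffix after <A> is empty, so FOLLOW(<A>) ⊇ FOLLOW(<S>) = {$, u}; in <D>-><A> <A> (occurrence 1), <A> is followed by <A> with FIRST {epsilon, u}; in <D>-><A> <A> (occurrence 1), the suffix after <A> is nullable, so FOLLOW(<A>) ⊇ FOLLOW(<D>) = {$, u}; in <D>-><A> <A> (occurrence 2), the suffix after <A> is empty, so FOLLOW(<A>) ⊇ FOLLOW(<D>) = {$, u}. Thus FOLLOW(<A>) = {$, u}.
FOLLOW(<C>): in <S>-><C>, the suffix after <C> is empty, so FOLLOW(<C>) ⊇ FOLLOW(<S>) = {$, u}; in <A>-><C> <S>, <C> is followed by <S> with FIRST {epsilon, u}; in <A>-><C> <S>, the suffix after <C> is nullable, so FOLLOW(<C>) ⊇ FOLLOW(<A>) = {$, u}. Thus FOLLOW(<C>) = {$, u}.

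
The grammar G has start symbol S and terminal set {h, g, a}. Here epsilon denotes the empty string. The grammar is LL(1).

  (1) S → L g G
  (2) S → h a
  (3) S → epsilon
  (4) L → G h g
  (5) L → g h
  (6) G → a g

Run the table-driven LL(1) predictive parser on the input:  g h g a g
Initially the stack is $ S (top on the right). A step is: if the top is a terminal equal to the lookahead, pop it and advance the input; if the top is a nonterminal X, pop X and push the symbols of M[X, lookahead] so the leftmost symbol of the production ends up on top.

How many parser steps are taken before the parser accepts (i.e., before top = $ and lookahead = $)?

     Stack      Input        Action
  1  $ S        g h g a g $  expand S → L g G
  2  $ G g L    g h g a g $  expand L → g h
  3  $ G g h g  g h g a g $  match g
  4  $ G g h    h g a g $    match h
  5  $ G g      g a g $      match g
  6  $ G        a g $        expand G → a g
  7  $ g a      a g $        match a
  8  $ g        g $          match g
Accept reached after 8 steps.

8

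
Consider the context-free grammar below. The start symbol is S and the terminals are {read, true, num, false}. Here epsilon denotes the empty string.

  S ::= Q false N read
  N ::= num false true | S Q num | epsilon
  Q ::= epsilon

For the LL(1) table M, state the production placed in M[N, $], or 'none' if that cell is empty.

FIRST(Q) = {epsilon}
FIRST(S) = {false}  (via Q false N read)
FIRST(N) = {epsilon, false, num}  (via S Q num)
FOLLOW(S) includes $ since S is the start symbol.
FOLLOW(N): in S::=Q false N read, N is followed by read with FIRST {read}. Thus FOLLOW(N) = {read}.
For N ::= num false true: FIRST(num false true) = {num}, so it goes in M[N, t] for t ∈ {num}.
For N ::= S Q num: FIRST(S Q num) = {false}, so it goes in M[N, t] for t ∈ {false}.
For N ::= epsilon: FIRST(epsilon) = {epsilon}, so it goes in M[N, t] for t ∈ {}; since epsilon ∈ FIRST, also for every t ∈ FOLLOW(N) = {read}.
None of these place a production in M[N, $].

none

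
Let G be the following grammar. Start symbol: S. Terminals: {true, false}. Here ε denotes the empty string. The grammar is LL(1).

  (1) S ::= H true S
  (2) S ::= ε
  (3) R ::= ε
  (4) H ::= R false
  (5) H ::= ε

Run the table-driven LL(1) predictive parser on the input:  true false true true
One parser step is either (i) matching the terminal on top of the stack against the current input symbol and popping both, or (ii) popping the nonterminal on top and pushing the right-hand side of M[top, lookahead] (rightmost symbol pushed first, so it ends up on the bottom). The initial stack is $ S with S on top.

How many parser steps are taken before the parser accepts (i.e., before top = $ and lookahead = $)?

12

step 1: stack=$ S  input=true false true true $  — expand S ::= H true S
step 2: stack=$ S true H  input=true false true true $  — expand H ::= ε
step 3: stack=$ S true  input=true false true true $  — match true
step 4: stack=$ S  input=false true true $  — expand S ::= H true S
step 5: stack=$ S true H  input=false true true $  — expand H ::= R false
step 6: stack=$ S true false R  input=false true true $  — expand R ::= ε
step 7: stack=$ S true false  input=false true true $  — match false
step 8: stack=$ S true  input=true true $  — match true
step 9: stack=$ S  input=true $  — expand S ::= H true S
step 10: stack=$ S true H  input=true $  — expand H ::= ε
step 11: stack=$ S true  input=true $  — match true
step 12: stack=$ S  input=$  — expand S ::= ε
Accept reached after 12 steps.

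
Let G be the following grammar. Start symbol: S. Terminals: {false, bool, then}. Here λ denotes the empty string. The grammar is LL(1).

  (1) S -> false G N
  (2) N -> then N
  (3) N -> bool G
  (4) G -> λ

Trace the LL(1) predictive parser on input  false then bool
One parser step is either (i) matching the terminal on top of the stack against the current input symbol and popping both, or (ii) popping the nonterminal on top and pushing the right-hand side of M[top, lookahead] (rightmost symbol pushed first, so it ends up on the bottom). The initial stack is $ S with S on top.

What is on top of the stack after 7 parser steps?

     Stack        Input              Action
  1  $ S          false then bool $  expand S -> false G N
  2  $ N G false  false then bool $  match false
  3  $ N G        then bool $        expand G -> λ
  4  $ N          then bool $        expand N -> then N
  5  $ N then     then bool $        match then
  6  $ N          bool $             expand N -> bool G
  7  $ G bool     bool $             match bool
Stack after step 7: $ G (top = G).

G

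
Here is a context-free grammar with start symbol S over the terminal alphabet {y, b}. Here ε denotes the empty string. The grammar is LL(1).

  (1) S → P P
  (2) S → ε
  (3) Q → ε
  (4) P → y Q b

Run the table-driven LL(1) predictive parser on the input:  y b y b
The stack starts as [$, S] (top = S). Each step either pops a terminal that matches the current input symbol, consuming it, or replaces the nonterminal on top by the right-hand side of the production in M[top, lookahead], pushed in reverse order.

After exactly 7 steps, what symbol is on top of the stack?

     Stack      Input      Action
  1  $ S        y b y b $  expand S → P P
  2  $ P P      y b y b $  expand P → y Q b
  3  $ P b Q y  y b y b $  match y
  4  $ P b Q    b y b $    expand Q → ε
  5  $ P b      b y b $    match b
  6  $ P        y b $      expand P → y Q b
  7  $ b Q y    y b $      match y
Stack after step 7: $ b Q (top = Q).

Q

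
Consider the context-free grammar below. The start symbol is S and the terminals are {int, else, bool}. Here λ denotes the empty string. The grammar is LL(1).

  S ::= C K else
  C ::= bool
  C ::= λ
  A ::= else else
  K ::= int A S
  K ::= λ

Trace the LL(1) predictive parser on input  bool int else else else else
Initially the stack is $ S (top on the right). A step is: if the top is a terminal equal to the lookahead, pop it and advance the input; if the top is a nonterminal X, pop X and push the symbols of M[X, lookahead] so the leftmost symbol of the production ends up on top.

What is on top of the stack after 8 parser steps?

step 1: stack=$ S  input=bool int else else else else $  — expand S ::= C K else
step 2: stack=$ else K C  input=bool int else else else else $  — expand C ::= bool
step 3: stack=$ else K bool  input=bool int else else else else $  — match bool
step 4: stack=$ else K  input=int else else else else $  — expand K ::= int A S
step 5: stack=$ else S A int  input=int else else else else $  — match int
step 6: stack=$ else S A  input=else else else else $  — expand A ::= else else
step 7: stack=$ else S else else  input=else else else else $  — match else
step 8: stack=$ else S else  input=else else else $  — match else
Stack after step 8: $ else S (top = S).

S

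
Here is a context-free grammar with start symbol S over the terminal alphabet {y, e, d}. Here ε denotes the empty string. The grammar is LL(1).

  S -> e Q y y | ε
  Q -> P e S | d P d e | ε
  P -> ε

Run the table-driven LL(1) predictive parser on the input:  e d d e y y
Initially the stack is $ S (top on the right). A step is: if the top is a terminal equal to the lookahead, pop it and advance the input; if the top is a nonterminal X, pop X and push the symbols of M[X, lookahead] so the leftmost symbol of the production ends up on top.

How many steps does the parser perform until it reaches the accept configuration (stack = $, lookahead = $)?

9

step 1: stack=$ S  input=e d d e y y $  — expand S -> e Q y y
step 2: stack=$ y y Q e  input=e d d e y y $  — match e
step 3: stack=$ y y Q  input=d d e y y $  — expand Q -> d P d e
step 4: stack=$ y y e d P d  input=d d e y y $  — match d
step 5: stack=$ y y e d P  input=d e y y $  — expand P -> ε
step 6: stack=$ y y e d  input=d e y y $  — match d
step 7: stack=$ y y e  input=e y y $  — match e
step 8: stack=$ y y  input=y y $  — match y
step 9: stack=$ y  input=y $  — match y
Accept reached after 9 steps.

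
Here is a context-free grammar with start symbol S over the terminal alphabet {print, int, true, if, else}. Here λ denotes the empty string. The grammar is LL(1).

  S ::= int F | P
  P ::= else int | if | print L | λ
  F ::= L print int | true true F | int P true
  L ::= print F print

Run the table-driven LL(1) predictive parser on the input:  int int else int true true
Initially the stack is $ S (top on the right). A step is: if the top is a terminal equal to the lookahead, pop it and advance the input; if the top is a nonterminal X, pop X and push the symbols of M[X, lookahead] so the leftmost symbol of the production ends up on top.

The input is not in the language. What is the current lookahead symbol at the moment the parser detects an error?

     Stack            Input                         Action
  1  $ S              int int else int true true $  expand S ::= int F
  2  $ F int          int int else int true true $  match int
  3  $ F              int else int true true $      expand F ::= int P true
  4  $ true P int     int else int true true $      match int
  5  $ true P         else int true true $          expand P ::= else int
  6  $ true int else  else int true true $          match else
  7  $ true int       int true true $               match int
  8  $ true           true true $                   match true
  9  $                true $                        error: stack empty but input remains

true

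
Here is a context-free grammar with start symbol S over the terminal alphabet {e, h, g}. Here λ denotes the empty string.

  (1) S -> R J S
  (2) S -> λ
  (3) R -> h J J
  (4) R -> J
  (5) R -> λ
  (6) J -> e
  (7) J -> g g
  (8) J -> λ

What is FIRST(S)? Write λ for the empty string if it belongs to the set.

{λ, e, g, h}

FIRST(J) = {λ, e, g}
FIRST(R) = {λ, e, g, h}  (via J)
FIRST(S) = {λ, e, g, h}  (via R J S)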